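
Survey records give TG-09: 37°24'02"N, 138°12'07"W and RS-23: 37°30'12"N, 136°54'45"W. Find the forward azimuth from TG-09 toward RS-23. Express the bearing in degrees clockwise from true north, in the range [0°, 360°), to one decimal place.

83.9°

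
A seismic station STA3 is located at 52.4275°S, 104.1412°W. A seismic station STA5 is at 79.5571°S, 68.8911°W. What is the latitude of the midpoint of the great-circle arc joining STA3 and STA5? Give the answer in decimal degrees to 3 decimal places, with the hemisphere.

Bx = cos φ₂ cos Δλ = 0.148021,  By = cos φ₂ sin Δλ = 0.104611
φₘ = atan2(sin φ₁ + sin φ₂, √((cos φ₁ + Bx)² + By²)) = -66.69734°
λₘ = λ₁ + atan2(By, cos φ₁ + Bx) = -96.28129°

66.697°S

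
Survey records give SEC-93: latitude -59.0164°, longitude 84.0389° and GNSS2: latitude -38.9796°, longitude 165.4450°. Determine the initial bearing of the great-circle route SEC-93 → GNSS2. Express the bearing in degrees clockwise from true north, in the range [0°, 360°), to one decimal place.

Δλ = 81.4061°
y = sin Δλ · cos φ₂ = 0.768642
x = cos φ₁ sin φ₂ − sin φ₁ cos φ₂ cos Δλ = -0.224239
θ = atan2(y, x) = 106.2638° → 106.2638° (mod 360°)

106.3°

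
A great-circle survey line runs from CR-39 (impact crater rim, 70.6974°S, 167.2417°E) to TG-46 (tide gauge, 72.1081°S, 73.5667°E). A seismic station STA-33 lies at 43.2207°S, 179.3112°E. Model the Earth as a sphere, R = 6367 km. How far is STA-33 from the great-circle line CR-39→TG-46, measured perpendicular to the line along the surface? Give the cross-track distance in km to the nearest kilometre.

1217 km

δ₁₃ = central angle CR-39→STA-33 = 0.490975 rad  (haversine)
θ₁₃ = bearing CR-39→STA-33 = 18.855°,  θ₁₂ = bearing CR-39→TG-46 = 222.622°
dₓₜ = R·arcsin(sin δ₁₃ · sin(θ₁₃ − θ₁₂)) = 6367·arcsin(0.47149·sin(-203.767°)) = 1217.236 km
|dₓₜ| = 1217.236 km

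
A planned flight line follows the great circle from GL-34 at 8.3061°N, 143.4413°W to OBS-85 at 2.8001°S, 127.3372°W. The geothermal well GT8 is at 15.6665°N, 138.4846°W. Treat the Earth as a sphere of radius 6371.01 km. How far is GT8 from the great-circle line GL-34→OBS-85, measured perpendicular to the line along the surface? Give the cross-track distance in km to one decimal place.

979.6 km

δ₁₃ = central angle GL-34→GT8 = 0.153794 rad  (haversine)
θ₁₃ = bearing GL-34→GT8 = 32.893°,  θ₁₂ = bearing GL-34→OBS-85 = 124.013°
dₓₜ = R·arcsin(sin δ₁₃ · sin(θ₁₃ − θ₁₂)) = 6371.01·arcsin(0.15319·sin(-91.120°)) = -979.637 km
|dₓₜ| = 979.637 km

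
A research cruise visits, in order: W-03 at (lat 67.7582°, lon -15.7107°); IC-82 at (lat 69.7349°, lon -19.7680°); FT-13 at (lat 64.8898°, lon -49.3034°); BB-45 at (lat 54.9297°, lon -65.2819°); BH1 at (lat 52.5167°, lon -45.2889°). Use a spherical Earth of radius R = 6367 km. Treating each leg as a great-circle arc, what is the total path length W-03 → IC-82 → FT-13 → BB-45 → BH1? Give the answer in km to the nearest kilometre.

W-03→IC-82: c = 0.042983 rad, d = 273.67 km
IC-82→FT-13: c = 0.213353 rad, d = 1358.42 km
FT-13→BB-45: c = 0.221777 rad, d = 1412.05 km
BB-45→BH1: c = 0.209949 rad, d = 1336.75 km
Total = 273.67 + 1358.42 + 1412.05 + 1336.75 = 4380.90 km

4381 km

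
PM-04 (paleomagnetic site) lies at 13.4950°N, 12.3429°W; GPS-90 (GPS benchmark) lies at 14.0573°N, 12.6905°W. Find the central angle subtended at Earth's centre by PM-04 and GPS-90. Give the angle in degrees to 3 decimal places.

Δφ = 0.5623°,  Δλ = -0.3476°
a = sin²(Δφ/2) + cos φ₁ cos φ₂ sin²(Δλ/2) = 0.000033
c = 2·arcsin(√a) = 0.011447 rad = 0.6559°

0.656°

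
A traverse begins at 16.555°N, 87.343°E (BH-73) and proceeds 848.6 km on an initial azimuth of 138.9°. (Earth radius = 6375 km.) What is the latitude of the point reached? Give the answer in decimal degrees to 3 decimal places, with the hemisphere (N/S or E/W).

10.751°N

δ = d/R = 848.6/6375 = 0.133114 rad
φ₂ = arcsin(sin φ₁ cos δ + cos φ₁ sin δ cos θ)
   = arcsin(0.28494·0.99115 + 0.95855·0.13272·-0.75356) = 10.75135°
λ₂ = λ₁ + atan2(sin θ sin δ cos φ₁, cos δ − sin φ₁ sin φ₂) = 92.43794°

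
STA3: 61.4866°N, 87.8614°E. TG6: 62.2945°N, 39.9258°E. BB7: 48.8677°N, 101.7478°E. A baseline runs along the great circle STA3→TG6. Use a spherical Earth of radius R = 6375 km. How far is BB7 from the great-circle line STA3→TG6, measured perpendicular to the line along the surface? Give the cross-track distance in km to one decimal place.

783.1 km

δ₁₃ = central angle STA3→BB7 = 0.258919 rad  (haversine)
θ₁₃ = bearing STA3→BB7 = 141.932°,  θ₁₂ = bearing STA3→TG6 = 293.339°
dₓₜ = R·arcsin(sin δ₁₃ · sin(θ₁₃ − θ₁₂)) = 6375·arcsin(0.25604·sin(-151.407°)) = -783.118 km
|dₓₜ| = 783.118 km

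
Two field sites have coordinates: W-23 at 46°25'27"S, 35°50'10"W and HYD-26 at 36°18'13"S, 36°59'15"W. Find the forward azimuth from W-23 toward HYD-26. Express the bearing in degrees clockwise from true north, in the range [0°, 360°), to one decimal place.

W-23: φ = -46.42417°, λ = -35.83611°
HYD-26: φ = -36.30361°, λ = -36.98750°
Δλ = -1.1514°
y = sin Δλ · cos φ₂ = -0.016194
x = cos φ₁ sin φ₂ − sin φ₁ cos φ₂ cos Δλ = 0.175602
θ = atan2(y, x) = -5.2688° → 354.7312° (mod 360°)

354.7°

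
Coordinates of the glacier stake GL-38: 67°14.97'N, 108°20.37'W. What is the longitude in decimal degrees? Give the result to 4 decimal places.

108.3395°W

108° + 20.37′/60 = 108 + 0.33950 = 108.3395°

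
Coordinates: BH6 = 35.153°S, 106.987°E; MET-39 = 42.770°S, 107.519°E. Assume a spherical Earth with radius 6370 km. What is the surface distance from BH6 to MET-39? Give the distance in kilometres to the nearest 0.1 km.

848.1 km

Δφ = -7.6170°,  Δλ = 0.5320°
a = sin²(Δφ/2) + cos φ₁ cos φ₂ sin²(Δλ/2) = 0.004425
c = 2·arcsin(√a) = 0.133137 rad = 7.6282°
d = R·c = 6370 × 0.133137 = 848.1 km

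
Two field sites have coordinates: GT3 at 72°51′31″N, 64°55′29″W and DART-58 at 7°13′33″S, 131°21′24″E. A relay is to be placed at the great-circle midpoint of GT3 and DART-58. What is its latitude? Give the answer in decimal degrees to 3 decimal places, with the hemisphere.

49.292°N

GT3: φ = +72.85861°, λ = -64.92472°
DART-58: φ = -7.22583°, λ = +131.35667°
Bx = cos φ₂ cos Δλ = -0.952273,  By = cos φ₂ sin Δλ = -0.278128
φₘ = atan2(sin φ₁ + sin φ₂, √((cos φ₁ + Bx)² + By²)) = 49.29189°
λₘ = λ₁ + atan2(By, cos φ₁ + Bx) = 138.00275°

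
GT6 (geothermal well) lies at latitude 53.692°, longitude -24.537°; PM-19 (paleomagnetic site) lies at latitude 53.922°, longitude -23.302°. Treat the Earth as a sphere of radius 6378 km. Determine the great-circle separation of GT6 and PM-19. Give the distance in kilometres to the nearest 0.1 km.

Δφ = 0.2300°,  Δλ = 1.2350°
a = sin²(Δφ/2) + cos φ₁ cos φ₂ sin²(Δλ/2) = 0.000045
c = 2·arcsin(√a) = 0.013346 rad = 0.7647°
d = R·c = 6378 × 0.013346 = 85.1 km

85.1 km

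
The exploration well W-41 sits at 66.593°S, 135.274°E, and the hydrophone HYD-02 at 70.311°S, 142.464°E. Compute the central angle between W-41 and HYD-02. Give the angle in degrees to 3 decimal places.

4.554°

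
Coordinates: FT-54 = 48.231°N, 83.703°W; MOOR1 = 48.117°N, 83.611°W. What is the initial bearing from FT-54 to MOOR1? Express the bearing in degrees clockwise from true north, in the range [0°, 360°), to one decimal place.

151.7°

Δλ = 0.0920°
y = sin Δλ · cos φ₂ = 0.001072
x = cos φ₁ sin φ₂ − sin φ₁ cos φ₂ cos Δλ = -0.001989
θ = atan2(y, x) = 151.6776° → 151.6776° (mod 360°)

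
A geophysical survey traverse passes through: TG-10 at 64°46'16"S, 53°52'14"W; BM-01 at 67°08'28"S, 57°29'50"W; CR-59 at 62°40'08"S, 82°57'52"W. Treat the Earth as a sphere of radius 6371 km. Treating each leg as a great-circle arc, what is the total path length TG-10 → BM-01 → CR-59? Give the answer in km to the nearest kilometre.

TG-10: φ = -64.77111°, λ = -53.87056°
BM-01: φ = -67.14111°, λ = -57.49722°
CR-59: φ = -62.66889°, λ = -82.96444°
TG-10→BM-01: c = 0.048728 rad, d = 310.44 km
BM-01→CR-59: c = 0.202212 rad, d = 1288.29 km
Total = 310.44 + 1288.29 = 1598.74 km

1599 km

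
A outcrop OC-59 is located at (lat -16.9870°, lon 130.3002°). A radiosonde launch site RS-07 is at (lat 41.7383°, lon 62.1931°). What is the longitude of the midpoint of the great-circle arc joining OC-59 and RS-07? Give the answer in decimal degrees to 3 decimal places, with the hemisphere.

101.016°E

Bx = cos φ₂ cos Δλ = 0.278235,  By = cos φ₂ sin Δλ = -0.692380
φₘ = atan2(sin φ₁ + sin φ₂, √((cos φ₁ + Bx)² + By²)) = 14.78423°
λₘ = λ₁ + atan2(By, cos φ₁ + Bx) = 101.01605°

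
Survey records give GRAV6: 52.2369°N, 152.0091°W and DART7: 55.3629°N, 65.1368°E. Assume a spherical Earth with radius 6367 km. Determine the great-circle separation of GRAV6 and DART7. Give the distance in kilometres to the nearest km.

7568 km

Δφ = 3.1260°,  Δλ = -142.8541°
a = sin²(Δφ/2) + cos φ₁ cos φ₂ sin²(Δλ/2) = 0.313505
c = 2·arcsin(√a) = 1.188566 rad = 68.0998°
d = R·c = 6367 × 1.188566 = 7567.6 km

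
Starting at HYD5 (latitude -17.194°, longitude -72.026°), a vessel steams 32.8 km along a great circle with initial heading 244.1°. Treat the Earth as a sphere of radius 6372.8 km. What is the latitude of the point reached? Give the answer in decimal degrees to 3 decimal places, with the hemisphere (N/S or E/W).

δ = d/R = 32.8/6372.8 = 0.005147 rad
φ₂ = arcsin(sin φ₁ cos δ + cos φ₁ sin δ cos θ)
   = arcsin(-0.29561·0.99999 + 0.95531·0.00515·-0.43680) = -17.32262°
λ₂ = λ₁ + atan2(sin θ sin δ cos φ₁, cos δ − sin φ₁ sin φ₂) = -72.30388°

17.323°S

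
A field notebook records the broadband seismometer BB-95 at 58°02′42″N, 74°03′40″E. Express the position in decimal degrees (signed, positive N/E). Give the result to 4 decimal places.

lat: 58.0450° N → +58.0450°
lon: 74.0611° E → +74.0611°

+58.0450°, +74.0611°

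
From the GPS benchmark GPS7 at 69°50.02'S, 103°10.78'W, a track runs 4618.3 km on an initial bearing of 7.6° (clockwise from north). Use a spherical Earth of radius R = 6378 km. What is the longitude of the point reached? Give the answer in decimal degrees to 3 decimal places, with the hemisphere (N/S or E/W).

97.459°W

GPS7: φ = -69.83367°, λ = -103.17967°
δ = d/R = 4618.3/6378 = 0.724098 rad
φ₂ = arcsin(sin φ₁ cos δ + cos φ₁ sin δ cos θ)
   = arcsin(-0.93870·0.74910 + 0.34475·0.66246·0.99122) = -28.47657°
λ₂ = λ₁ + atan2(sin θ sin δ cos φ₁, cos δ − sin φ₁ sin φ₂) = -97.45927°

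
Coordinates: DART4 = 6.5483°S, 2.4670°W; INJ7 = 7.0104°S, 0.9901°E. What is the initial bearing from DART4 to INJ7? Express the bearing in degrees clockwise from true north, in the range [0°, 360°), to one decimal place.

97.9°

Δλ = 3.4571°
y = sin Δλ · cos φ₂ = 0.059850
x = cos φ₁ sin φ₂ − sin φ₁ cos φ₂ cos Δλ = -0.008271
θ = atan2(y, x) = 97.8682° → 97.8682° (mod 360°)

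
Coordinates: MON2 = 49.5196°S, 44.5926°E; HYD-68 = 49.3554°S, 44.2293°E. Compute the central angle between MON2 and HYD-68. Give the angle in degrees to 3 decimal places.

Δφ = 0.1642°,  Δλ = -0.3633°
a = sin²(Δφ/2) + cos φ₁ cos φ₂ sin²(Δλ/2) = 0.000006
c = 2·arcsin(√a) = 0.005021 rad = 0.2877°

0.288°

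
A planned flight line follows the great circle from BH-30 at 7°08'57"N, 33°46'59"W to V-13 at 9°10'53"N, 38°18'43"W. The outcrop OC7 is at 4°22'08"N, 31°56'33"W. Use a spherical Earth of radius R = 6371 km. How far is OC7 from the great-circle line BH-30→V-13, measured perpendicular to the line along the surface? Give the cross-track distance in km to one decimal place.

195.2 km

BH-30: φ = +7.14917°, λ = -33.78306°
V-13: φ = +9.18139°, λ = -38.31194°
OC7: φ = +4.36889°, λ = -31.94250°
δ₁₃ = central angle BH-30→OC7 = 0.058103 rad  (haversine)
θ₁₃ = bearing BH-30→OC7 = 146.531°,  θ₁₂ = bearing BH-30→V-13 = 294.695°
dₓₜ = R·arcsin(sin δ₁₃ · sin(θ₁₃ − θ₁₂)) = 6371·arcsin(0.05807·sin(-148.164°)) = -195.186 km
|dₓₜ| = 195.186 km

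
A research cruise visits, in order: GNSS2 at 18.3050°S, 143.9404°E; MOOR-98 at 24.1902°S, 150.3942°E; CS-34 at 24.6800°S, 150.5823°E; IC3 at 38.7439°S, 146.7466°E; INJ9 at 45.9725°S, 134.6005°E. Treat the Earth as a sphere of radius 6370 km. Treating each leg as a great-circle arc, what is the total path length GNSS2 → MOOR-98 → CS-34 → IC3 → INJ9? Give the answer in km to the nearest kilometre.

GNSS2→MOOR-98: c = 0.146821 rad, d = 935.25 km
MOOR-98→CS-34: c = 0.009056 rad, d = 57.69 km
CS-34→IC3: c = 0.251911 rad, d = 1604.67 km
IC3→INJ9: c = 0.200749 rad, d = 1278.77 km
Total = 935.25 + 57.69 + 1604.67 + 1278.77 = 3876.39 km

3876 km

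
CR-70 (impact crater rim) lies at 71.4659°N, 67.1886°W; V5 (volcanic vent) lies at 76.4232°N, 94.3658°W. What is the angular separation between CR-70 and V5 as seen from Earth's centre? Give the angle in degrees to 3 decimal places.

8.877°

Δφ = 4.9573°,  Δλ = -27.1772°
a = sin²(Δφ/2) + cos φ₁ cos φ₂ sin²(Δλ/2) = 0.005989
c = 2·arcsin(√a) = 0.154937 rad = 8.8772°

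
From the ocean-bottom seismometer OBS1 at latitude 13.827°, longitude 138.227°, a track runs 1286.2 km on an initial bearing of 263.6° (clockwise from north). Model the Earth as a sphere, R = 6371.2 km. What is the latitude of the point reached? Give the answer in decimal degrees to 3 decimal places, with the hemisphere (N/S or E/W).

12.265°N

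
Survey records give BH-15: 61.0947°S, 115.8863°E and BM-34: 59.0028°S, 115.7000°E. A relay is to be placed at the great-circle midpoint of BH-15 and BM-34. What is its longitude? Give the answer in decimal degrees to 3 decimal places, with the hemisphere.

Bx = cos φ₂ cos Δλ = 0.514993,  By = cos φ₂ sin Δλ = -0.001675
φₘ = atan2(sin φ₁ + sin φ₂, √((cos φ₁ + Bx)² + By²)) = -60.04878°
λₘ = λ₁ + atan2(By, cos φ₁ + Bx) = 115.79020°

115.790°E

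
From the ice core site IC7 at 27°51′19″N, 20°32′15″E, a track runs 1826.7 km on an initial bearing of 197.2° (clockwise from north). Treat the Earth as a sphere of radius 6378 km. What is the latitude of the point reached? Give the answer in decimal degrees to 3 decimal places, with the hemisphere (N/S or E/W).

12.099°N

IC7: φ = +27.85528°, λ = +20.53750°
δ = d/R = 1826.7/6378 = 0.286406 rad
φ₂ = arcsin(sin φ₁ cos δ + cos φ₁ sin δ cos θ)
   = arcsin(0.46724·0.95927 + 0.88413·0.28251·-0.95528) = 12.09916°
λ₂ = λ₁ + atan2(sin θ sin δ cos φ₁, cos δ − sin φ₁ sin φ₂) = 15.63632°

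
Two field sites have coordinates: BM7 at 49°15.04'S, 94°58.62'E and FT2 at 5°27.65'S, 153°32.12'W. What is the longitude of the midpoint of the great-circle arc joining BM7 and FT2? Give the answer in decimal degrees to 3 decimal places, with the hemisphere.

167.699°E

BM7: φ = -49.25067°, λ = +94.97700°
FT2: φ = -5.46083°, λ = -153.53533°
Bx = cos φ₂ cos Δλ = -0.364638,  By = cos φ₂ sin Δλ = 0.926273
φₘ = atan2(sin φ₁ + sin φ₂, √((cos φ₁ + Bx)² + By²)) = -41.31769°
λₘ = λ₁ + atan2(By, cos φ₁ + Bx) = 167.69897°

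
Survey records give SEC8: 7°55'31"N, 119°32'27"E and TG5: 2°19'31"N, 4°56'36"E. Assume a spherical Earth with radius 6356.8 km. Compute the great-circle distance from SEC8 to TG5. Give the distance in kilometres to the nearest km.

SEC8: φ = +7.92528°, λ = +119.54083°
TG5: φ = +2.32528°, λ = +4.94333°
Δφ = -5.6000°,  Δλ = -114.5975°
a = sin²(Δφ/2) + cos φ₁ cos φ₂ sin²(Δλ/2) = 0.703166
c = 2·arcsin(√a) = 1.989232 rad = 113.9746°
d = R·c = 6356.8 × 1.989232 = 12645.2 km

12645 km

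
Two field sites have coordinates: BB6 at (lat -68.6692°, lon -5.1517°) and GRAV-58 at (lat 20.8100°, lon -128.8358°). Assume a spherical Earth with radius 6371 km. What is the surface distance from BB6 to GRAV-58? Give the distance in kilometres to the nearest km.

Δφ = 89.4792°,  Δλ = -123.6841°
a = sin²(Δφ/2) + cos φ₁ cos φ₂ sin²(Δλ/2) = 0.759757
c = 2·arcsin(√a) = 2.117078 rad = 121.2996°
d = R·c = 6371 × 2.117078 = 13487.9 km

13488 km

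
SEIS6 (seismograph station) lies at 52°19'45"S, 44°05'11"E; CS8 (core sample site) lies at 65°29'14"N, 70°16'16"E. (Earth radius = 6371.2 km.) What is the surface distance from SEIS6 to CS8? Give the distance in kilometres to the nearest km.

SEIS6: φ = -52.32917°, λ = +44.08639°
CS8: φ = +65.48722°, λ = +70.27111°
Δφ = 117.8164°,  Δλ = 26.1847°
a = sin²(Δφ/2) + cos φ₁ cos φ₂ sin²(Δλ/2) = 0.746330
c = 2·arcsin(√a) = 2.085940 rad = 119.5156°
d = R·c = 6371.2 × 2.085940 = 13289.9 km

13290 km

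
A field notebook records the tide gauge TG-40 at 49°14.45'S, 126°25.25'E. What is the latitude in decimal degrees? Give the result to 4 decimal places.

49° + 14.45′/60 = 49 + 0.24083 = 49.2408°

49.2408°S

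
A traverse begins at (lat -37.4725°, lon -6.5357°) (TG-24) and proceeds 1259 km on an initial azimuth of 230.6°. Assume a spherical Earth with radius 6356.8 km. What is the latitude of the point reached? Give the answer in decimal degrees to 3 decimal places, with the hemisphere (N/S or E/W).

44.076°S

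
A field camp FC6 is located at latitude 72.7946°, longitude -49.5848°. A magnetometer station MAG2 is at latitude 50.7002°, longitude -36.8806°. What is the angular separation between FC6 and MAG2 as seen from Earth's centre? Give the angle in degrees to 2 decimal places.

Δφ = -22.0944°,  Δλ = 12.7042°
a = sin²(Δφ/2) + cos φ₁ cos φ₂ sin²(Δλ/2) = 0.039011
c = 2·arcsin(√a) = 0.397637 rad = 22.7829°

22.78°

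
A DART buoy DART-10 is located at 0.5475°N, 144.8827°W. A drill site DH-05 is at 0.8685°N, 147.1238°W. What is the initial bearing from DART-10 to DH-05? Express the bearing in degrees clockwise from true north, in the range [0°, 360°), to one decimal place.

Δλ = -2.2411°
y = sin Δλ · cos φ₂ = -0.039100
x = cos φ₁ sin φ₂ − sin φ₁ cos φ₂ cos Δλ = 0.005610
θ = atan2(y, x) = -81.8354° → 278.1646° (mod 360°)

278.2°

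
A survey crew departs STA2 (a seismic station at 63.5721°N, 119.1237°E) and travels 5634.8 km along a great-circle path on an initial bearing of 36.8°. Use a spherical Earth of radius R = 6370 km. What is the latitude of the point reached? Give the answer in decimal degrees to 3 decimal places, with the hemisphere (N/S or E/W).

δ = d/R = 5634.8/6370 = 0.884584 rad
φ₂ = arcsin(sin φ₁ cos δ + cos φ₁ sin δ cos θ)
   = arcsin(0.89550·0.63361 + 0.44507·0.77365·0.80073) = 57.47019°
λ₂ = λ₁ + atan2(sin θ sin δ cos φ₁, cos δ − sin φ₁ sin φ₂) = -120.39824°

57.470°N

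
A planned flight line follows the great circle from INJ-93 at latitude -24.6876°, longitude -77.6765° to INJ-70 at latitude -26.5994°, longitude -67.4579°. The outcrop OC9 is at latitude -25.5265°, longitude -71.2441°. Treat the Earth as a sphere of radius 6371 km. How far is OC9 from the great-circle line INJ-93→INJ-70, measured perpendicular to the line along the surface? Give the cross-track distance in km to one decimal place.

δ₁₃ = central angle INJ-93→OC9 = 0.102697 rad  (haversine)
θ₁₃ = bearing INJ-93→OC9 = 99.553°,  θ₁₂ = bearing INJ-93→INJ-70 = 103.910°
dₓₜ = R·arcsin(sin δ₁₃ · sin(θ₁₃ − θ₁₂)) = 6371·arcsin(0.10252·sin(-4.357°)) = -49.616 km
|dₓₜ| = 49.616 km

49.6 km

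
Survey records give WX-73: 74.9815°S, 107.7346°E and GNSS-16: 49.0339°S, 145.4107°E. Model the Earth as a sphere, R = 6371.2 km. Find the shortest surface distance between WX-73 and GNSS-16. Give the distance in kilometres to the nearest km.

Δφ = 25.9476°,  Δλ = 37.6761°
a = sin²(Δφ/2) + cos φ₁ cos φ₂ sin²(Δλ/2) = 0.068116
c = 2·arcsin(√a) = 0.528094 rad = 30.2576°
d = R·c = 6371.2 × 0.528094 = 3364.6 km

3365 km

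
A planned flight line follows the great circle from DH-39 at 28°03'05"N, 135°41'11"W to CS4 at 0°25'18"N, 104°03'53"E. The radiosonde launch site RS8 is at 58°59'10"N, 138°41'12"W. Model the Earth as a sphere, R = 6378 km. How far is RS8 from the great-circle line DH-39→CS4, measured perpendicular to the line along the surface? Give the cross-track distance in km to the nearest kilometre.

3250 km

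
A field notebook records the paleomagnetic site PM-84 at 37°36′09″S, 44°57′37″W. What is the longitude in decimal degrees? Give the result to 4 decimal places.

44° + 57′/60 + 37″/3600 = 44 + 0.95000 + 0.01028 = 44.9603°

44.9603°W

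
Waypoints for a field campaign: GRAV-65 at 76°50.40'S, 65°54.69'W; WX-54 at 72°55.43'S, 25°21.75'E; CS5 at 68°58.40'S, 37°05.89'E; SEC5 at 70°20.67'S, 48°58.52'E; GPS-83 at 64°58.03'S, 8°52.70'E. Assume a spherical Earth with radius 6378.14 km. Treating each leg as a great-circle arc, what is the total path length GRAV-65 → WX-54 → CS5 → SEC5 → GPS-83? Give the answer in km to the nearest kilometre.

5267 km

GRAV-65: φ = -76.84000°, λ = -65.91150°
WX-54: φ = -72.92383°, λ = +25.36250°
CS5: φ = -68.97333°, λ = +37.09817°
SEC5: φ = -70.34450°, λ = +48.97533°
GPS-83: φ = -64.96717°, λ = +8.87833°
GRAV-65→WX-54: c = 0.378217 rad, d = 2412.32 km
WX-54→CS5: c = 0.095728 rad, d = 610.57 km
CS5→SEC5: c = 0.075783 rad, d = 483.35 km
SEC5→GPS-83: c = 0.276028 rad, d = 1760.54 km
Total = 2412.32 + 610.57 + 483.35 + 1760.54 = 5266.78 km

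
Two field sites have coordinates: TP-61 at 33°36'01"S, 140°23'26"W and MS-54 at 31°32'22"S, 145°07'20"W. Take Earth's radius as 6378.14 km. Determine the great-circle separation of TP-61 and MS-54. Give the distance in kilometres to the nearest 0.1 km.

TP-61: φ = -33.60028°, λ = -140.39056°
MS-54: φ = -31.53944°, λ = -145.12222°
Δφ = 2.0608°,  Δλ = -4.7317°
a = sin²(Δφ/2) + cos φ₁ cos φ₂ sin²(Δλ/2) = 0.001533
c = 2·arcsin(√a) = 0.078328 rad = 4.4879°
d = R·c = 6378.14 × 0.078328 = 499.6 km

499.6 km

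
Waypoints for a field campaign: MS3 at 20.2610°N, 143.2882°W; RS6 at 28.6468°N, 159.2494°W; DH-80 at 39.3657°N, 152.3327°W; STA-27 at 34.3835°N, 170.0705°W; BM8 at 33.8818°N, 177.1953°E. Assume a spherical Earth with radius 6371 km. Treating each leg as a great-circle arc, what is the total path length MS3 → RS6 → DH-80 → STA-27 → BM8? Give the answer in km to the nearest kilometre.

6055 km

MS3→RS6: c = 0.292350 rad, d = 1862.56 km
RS6→DH-80: c = 0.211992 rad, d = 1350.60 km
DH-80→STA-27: c = 0.261937 rad, d = 1668.80 km
STA-27→BM8: c = 0.184056 rad, d = 1172.62 km
Total = 1862.56 + 1350.60 + 1668.80 + 1172.62 = 6054.59 km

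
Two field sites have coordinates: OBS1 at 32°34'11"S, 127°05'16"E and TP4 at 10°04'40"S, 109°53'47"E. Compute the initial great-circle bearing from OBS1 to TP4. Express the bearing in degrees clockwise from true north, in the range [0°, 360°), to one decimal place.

321.0°

OBS1: φ = -32.56972°, λ = +127.08778°
TP4: φ = -10.07778°, λ = +109.89639°
Δλ = -17.1914°
y = sin Δλ · cos φ₂ = -0.291004
x = cos φ₁ sin φ₂ − sin φ₁ cos φ₂ cos Δλ = 0.358874
θ = atan2(y, x) = -39.0380° → 320.9620° (mod 360°)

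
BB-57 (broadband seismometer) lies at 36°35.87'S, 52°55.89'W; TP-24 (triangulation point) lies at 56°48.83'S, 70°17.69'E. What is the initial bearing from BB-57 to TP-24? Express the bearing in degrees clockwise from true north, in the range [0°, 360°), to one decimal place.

151.7°

BB-57: φ = -36.59783°, λ = -52.93150°
TP-24: φ = -56.81383°, λ = +70.29483°
Δλ = 123.2263°
y = sin Δλ · cos φ₂ = 0.457875
x = cos φ₁ sin φ₂ − sin φ₁ cos φ₂ cos Δλ = -0.850708
θ = atan2(y, x) = 151.7096° → 151.7096° (mod 360°)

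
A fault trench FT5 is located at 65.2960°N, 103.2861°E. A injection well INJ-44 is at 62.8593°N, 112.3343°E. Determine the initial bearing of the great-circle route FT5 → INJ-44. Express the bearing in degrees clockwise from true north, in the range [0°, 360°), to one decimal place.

117.5°

Δλ = 9.0482°
y = sin Δλ · cos φ₂ = 0.071741
x = cos φ₁ sin φ₂ − sin φ₁ cos φ₂ cos Δλ = -0.037359
θ = atan2(y, x) = 117.5080° → 117.5080° (mod 360°)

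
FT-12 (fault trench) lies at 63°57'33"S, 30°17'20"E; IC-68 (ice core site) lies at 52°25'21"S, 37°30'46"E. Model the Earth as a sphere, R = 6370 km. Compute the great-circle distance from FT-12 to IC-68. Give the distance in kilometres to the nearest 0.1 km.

FT-12: φ = -63.95917°, λ = +30.28889°
IC-68: φ = -52.42250°, λ = +37.51278°
Δφ = 11.5367°,  Δλ = 7.2239°
a = sin²(Δφ/2) + cos φ₁ cos φ₂ sin²(Δλ/2) = 0.011164
c = 2·arcsin(√a) = 0.211716 rad = 12.1304°
d = R·c = 6370 × 0.211716 = 1348.6 km

1348.6 km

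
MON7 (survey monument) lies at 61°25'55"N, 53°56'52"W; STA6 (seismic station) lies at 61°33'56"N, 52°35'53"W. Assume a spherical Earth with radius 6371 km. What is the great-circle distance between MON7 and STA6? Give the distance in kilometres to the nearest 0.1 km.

MON7: φ = +61.43194°, λ = -53.94778°
STA6: φ = +61.56556°, λ = -52.59806°
Δφ = 0.1336°,  Δλ = 1.3497°
a = sin²(Δφ/2) + cos φ₁ cos φ₂ sin²(Δλ/2) = 0.000033
c = 2·arcsin(√a) = 0.011480 rad = 0.6578°
d = R·c = 6371 × 0.011480 = 73.1 km

73.1 km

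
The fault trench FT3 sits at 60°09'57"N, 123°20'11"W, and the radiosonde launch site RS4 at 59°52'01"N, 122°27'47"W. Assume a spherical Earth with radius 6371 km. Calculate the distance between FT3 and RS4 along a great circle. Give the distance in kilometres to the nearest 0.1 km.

FT3: φ = +60.16583°, λ = -123.33639°
RS4: φ = +59.86694°, λ = -122.46306°
Δφ = -0.2989°,  Δλ = 0.8733°
a = sin²(Δφ/2) + cos φ₁ cos φ₂ sin²(Δλ/2) = 0.000021
c = 2·arcsin(√a) = 0.009232 rad = 0.5290°
d = R·c = 6371 × 0.009232 = 58.8 km

58.8 km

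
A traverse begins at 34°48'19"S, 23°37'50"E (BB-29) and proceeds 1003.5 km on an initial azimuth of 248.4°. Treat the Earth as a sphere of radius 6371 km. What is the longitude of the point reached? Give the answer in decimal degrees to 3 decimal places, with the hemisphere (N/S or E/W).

13.013°E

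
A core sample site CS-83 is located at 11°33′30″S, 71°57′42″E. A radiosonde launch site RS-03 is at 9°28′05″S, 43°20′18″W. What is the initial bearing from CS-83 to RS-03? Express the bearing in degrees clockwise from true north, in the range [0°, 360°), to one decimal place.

CS-83: φ = -11.55833°, λ = +71.96167°
RS-03: φ = -9.46806°, λ = -43.33833°
Δλ = -115.3000°
y = sin Δλ · cos φ₂ = -0.891767
x = cos φ₁ sin φ₂ − sin φ₁ cos φ₂ cos Δλ = -0.245623
θ = atan2(y, x) = -105.3994° → 254.6006° (mod 360°)

254.6°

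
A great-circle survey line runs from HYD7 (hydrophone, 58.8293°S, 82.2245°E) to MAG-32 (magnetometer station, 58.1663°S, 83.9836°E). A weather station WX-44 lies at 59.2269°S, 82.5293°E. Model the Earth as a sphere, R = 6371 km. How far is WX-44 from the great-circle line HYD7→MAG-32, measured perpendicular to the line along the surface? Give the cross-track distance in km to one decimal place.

46.2 km

δ₁₃ = central angle HYD7→WX-44 = 0.007460 rad  (haversine)
θ₁₃ = bearing HYD7→WX-44 = 158.601°,  θ₁₂ = bearing HYD7→MAG-32 = 54.950°
dₓₜ = R·arcsin(sin δ₁₃ · sin(θ₁₃ − θ₁₂)) = 6371·arcsin(0.00746·sin(103.651°)) = 46.184 km
|dₓₜ| = 46.184 km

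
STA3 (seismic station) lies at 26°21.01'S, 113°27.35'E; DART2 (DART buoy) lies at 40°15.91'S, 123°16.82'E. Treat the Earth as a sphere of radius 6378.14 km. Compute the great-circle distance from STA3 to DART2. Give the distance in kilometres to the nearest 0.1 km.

STA3: φ = -26.35017°, λ = +113.45583°
DART2: φ = -40.26517°, λ = +123.28033°
Δφ = -13.9150°,  Δλ = 9.8245°
a = sin²(Δφ/2) + cos φ₁ cos φ₂ sin²(Δλ/2) = 0.019687
c = 2·arcsin(√a) = 0.281550 rad = 16.1316°
d = R·c = 6378.14 × 0.281550 = 1795.8 km

1795.8 km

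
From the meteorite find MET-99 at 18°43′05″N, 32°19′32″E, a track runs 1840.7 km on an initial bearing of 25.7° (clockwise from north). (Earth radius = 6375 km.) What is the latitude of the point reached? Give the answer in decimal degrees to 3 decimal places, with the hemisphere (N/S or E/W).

33.410°N

MET-99: φ = +18.71806°, λ = +32.32556°
δ = d/R = 1840.7/6375 = 0.288737 rad
φ₂ = arcsin(sin φ₁ cos δ + cos φ₁ sin δ cos θ)
   = arcsin(0.32091·0.95860 + 0.94711·0.28474·0.90108) = 33.41032°
λ₂ = λ₁ + atan2(sin θ sin δ cos φ₁, cos δ − sin φ₁ sin φ₂) = 40.83230°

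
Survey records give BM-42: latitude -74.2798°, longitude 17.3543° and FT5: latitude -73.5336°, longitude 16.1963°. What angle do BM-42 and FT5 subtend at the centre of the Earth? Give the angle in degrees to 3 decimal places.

Δφ = 0.7462°,  Δλ = -1.1580°
a = sin²(Δφ/2) + cos φ₁ cos φ₂ sin²(Δλ/2) = 0.000050
c = 2·arcsin(√a) = 0.014177 rad = 0.8123°

0.812°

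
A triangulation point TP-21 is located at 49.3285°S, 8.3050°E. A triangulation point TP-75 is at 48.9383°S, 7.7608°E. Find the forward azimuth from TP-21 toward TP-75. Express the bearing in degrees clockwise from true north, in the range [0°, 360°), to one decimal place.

317.4°

Δλ = -0.5442°
y = sin Δλ · cos φ₂ = -0.006239
x = cos φ₁ sin φ₂ − sin φ₁ cos φ₂ cos Δλ = 0.006788
θ = atan2(y, x) = -42.5875° → 317.4125° (mod 360°)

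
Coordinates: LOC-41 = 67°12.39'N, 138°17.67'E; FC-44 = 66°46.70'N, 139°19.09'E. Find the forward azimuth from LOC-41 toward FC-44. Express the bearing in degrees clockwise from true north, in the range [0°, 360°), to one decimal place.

LOC-41: φ = +67.20650°, λ = +138.29450°
FC-44: φ = +66.77833°, λ = +139.31817°
Δλ = 1.0237°
y = sin Δλ · cos φ₂ = 0.007044
x = cos φ₁ sin φ₂ − sin φ₁ cos φ₂ cos Δλ = -0.007415
θ = atan2(y, x) = 136.4686° → 136.4686° (mod 360°)

136.5°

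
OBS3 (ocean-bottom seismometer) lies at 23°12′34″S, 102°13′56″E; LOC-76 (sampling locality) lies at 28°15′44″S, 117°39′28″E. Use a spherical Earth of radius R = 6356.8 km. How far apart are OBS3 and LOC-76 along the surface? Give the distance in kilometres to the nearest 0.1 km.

1638.8 km

OBS3: φ = -23.20944°, λ = +102.23222°
LOC-76: φ = -28.26222°, λ = +117.65778°
Δφ = -5.0528°,  Δλ = 15.4256°
a = sin²(Δφ/2) + cos φ₁ cos φ₂ sin²(Δλ/2) = 0.016524
c = 2·arcsin(√a) = 0.257801 rad = 14.7709°
d = R·c = 6356.8 × 0.257801 = 1638.8 km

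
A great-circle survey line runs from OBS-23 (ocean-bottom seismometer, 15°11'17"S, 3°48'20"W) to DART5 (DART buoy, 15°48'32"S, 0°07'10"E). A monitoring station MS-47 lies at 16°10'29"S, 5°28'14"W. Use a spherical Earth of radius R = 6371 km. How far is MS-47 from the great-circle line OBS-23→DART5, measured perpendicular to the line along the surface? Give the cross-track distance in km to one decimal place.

139.2 km

OBS-23: φ = -15.18806°, λ = -3.80556°
DART5: φ = -15.80889°, λ = +0.11944°
MS-47: φ = -16.17472°, λ = -5.47056°
δ₁₃ = central angle OBS-23→MS-47 = 0.032853 rad  (haversine)
θ₁₃ = bearing OBS-23→MS-47 = 238.165°,  θ₁₂ = bearing OBS-23→DART5 = 99.843°
dₓₜ = R·arcsin(sin δ₁₃ · sin(θ₁₃ − θ₁₂)) = 6371·arcsin(0.03285·sin(138.322°)) = 139.161 km
|dₓₜ| = 139.161 km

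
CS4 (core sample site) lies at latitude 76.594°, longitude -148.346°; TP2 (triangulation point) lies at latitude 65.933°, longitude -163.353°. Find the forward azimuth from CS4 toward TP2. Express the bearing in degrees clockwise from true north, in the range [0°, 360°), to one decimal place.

211.6°

Δλ = -15.0070°
y = sin Δλ · cos φ₂ = -0.105596
x = cos φ₁ sin φ₂ − sin φ₁ cos φ₂ cos Δλ = -0.171468
θ = atan2(y, x) = -148.3739° → 211.6261° (mod 360°)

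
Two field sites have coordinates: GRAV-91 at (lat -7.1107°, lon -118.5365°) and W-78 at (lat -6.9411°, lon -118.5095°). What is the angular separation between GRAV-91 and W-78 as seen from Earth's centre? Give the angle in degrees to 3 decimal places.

0.172°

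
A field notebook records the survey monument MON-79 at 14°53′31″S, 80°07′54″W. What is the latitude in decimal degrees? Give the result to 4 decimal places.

14° + 53′/60 + 31″/3600 = 14 + 0.88333 + 0.00861 = 14.8919°

14.8919°S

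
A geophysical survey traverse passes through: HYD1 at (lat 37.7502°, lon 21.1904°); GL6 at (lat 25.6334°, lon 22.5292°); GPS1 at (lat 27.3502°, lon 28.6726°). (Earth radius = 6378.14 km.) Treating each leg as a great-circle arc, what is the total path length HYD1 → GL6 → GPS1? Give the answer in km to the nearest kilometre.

HYD1→GL6: c = 0.212403 rad, d = 1354.74 km
GL6→GPS1: c = 0.100518 rad, d = 641.12 km
Total = 1354.74 + 641.12 = 1995.86 km

1996 km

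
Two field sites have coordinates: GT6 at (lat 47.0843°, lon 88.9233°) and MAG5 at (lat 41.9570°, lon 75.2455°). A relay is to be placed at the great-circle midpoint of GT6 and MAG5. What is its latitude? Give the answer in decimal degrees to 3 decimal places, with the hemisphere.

44.725°N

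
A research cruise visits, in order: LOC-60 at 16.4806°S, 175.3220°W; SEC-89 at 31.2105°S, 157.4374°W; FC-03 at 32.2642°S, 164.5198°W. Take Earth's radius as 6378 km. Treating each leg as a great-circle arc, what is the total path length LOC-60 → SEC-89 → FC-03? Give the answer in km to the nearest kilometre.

3124 km

LOC-60→SEC-89: c = 0.383117 rad, d = 2443.52 km
SEC-89→FC-03: c = 0.106702 rad, d = 680.55 km
Total = 2443.52 + 680.55 = 3124.07 km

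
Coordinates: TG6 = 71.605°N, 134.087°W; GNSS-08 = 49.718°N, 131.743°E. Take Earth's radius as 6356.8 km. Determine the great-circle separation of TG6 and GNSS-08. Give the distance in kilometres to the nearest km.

4975 km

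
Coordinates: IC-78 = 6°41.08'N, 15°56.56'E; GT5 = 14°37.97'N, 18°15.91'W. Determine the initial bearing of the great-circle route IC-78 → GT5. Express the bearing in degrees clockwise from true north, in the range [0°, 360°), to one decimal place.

IC-78: φ = +6.68467°, λ = +15.94267°
GT5: φ = +14.63283°, λ = -18.26517°
Δλ = -34.2078°
y = sin Δλ · cos φ₂ = -0.543961
x = cos φ₁ sin φ₂ − sin φ₁ cos φ₂ cos Δλ = 0.157762
θ = atan2(y, x) = -73.8266° → 286.1734° (mod 360°)

286.2°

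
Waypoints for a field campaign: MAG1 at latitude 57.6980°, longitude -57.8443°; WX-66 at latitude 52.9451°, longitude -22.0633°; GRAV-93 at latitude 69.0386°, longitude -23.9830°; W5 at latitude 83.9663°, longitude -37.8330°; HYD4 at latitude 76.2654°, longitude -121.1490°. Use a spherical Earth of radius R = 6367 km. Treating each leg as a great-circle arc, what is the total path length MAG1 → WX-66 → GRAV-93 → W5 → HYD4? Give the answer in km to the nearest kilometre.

7362 km

MAG1→WX-66: c = 0.360318 rad, d = 2294.14 km
WX-66→GRAV-93: c = 0.281321 rad, d = 1791.17 km
GRAV-93→W5: c = 0.264748 rad, d = 1685.65 km
W5→HYD4: c = 0.249932 rad, d = 1591.31 km
Total = 2294.14 + 1791.17 + 1685.65 + 1591.31 = 7362.28 km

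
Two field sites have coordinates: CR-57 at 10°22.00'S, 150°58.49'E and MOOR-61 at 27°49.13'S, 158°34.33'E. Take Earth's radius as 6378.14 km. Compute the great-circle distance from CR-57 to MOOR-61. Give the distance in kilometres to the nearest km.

2099 km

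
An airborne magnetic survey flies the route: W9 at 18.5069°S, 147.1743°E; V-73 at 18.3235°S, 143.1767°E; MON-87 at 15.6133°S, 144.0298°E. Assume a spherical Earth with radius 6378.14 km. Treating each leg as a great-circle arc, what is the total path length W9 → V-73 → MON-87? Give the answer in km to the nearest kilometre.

738 km

W9→V-73: c = 0.066274 rad, d = 422.71 km
V-73→MON-87: c = 0.049399 rad, d = 315.07 km
Total = 422.71 + 315.07 = 737.78 km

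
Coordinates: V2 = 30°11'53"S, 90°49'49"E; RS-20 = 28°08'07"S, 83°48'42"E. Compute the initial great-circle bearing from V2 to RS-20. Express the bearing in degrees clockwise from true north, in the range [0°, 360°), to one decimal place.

286.9°

V2: φ = -30.19806°, λ = +90.83028°
RS-20: φ = -28.13528°, λ = +83.81167°
Δλ = -7.0186°
y = sin Δλ · cos φ₂ = -0.107753
x = cos φ₁ sin φ₂ − sin φ₁ cos φ₂ cos Δλ = 0.032671
θ = atan2(y, x) = -73.1327° → 286.8673° (mod 360°)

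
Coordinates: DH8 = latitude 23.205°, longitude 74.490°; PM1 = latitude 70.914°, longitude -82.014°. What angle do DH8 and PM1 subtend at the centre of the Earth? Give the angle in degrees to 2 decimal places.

Δφ = 47.7090°,  Δλ = -156.5040°
a = sin²(Δφ/2) + cos φ₁ cos φ₂ sin²(Δλ/2) = 0.451627
c = 2·arcsin(√a) = 1.473899 rad = 84.4482°

84.45°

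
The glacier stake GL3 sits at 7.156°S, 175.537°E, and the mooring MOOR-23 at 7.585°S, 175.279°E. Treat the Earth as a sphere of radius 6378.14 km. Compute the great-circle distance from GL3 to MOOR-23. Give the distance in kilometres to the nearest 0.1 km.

55.6 km

Δφ = -0.4290°,  Δλ = -0.2580°
a = sin²(Δφ/2) + cos φ₁ cos φ₂ sin²(Δλ/2) = 0.000019
c = 2·arcsin(√a) = 0.008718 rad = 0.4995°
d = R·c = 6378.14 × 0.008718 = 55.6 km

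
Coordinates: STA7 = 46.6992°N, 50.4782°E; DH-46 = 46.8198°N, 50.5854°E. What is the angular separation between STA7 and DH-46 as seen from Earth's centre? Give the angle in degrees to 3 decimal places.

Δφ = 0.1206°,  Δλ = 0.1072°
a = sin²(Δφ/2) + cos φ₁ cos φ₂ sin²(Δλ/2) = 0.000002
c = 2·arcsin(√a) = 0.002464 rad = 0.1412°

0.141°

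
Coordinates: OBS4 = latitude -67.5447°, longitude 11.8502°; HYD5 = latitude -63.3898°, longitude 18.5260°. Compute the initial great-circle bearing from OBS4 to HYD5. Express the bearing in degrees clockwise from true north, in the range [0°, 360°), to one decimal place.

36.8°

Δλ = 6.6758°
y = sin Δλ · cos φ₂ = 0.052071
x = cos φ₁ sin φ₂ − sin φ₁ cos φ₂ cos Δλ = 0.069646
θ = atan2(y, x) = 36.7836° → 36.7836° (mod 360°)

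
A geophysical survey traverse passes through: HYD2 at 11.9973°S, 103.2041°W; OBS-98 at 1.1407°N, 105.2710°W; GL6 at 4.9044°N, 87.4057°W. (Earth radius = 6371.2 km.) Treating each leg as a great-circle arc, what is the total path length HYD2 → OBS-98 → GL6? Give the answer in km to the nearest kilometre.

3506 km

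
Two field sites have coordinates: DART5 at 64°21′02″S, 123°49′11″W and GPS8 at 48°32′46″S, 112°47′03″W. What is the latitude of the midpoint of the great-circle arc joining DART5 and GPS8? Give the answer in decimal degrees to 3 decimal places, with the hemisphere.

56.565°S

DART5: φ = -64.35056°, λ = -123.81972°
GPS8: φ = -48.54611°, λ = -112.78417°
Bx = cos φ₂ cos Δλ = 0.649775,  By = cos φ₂ sin Δλ = 0.126722
φₘ = atan2(sin φ₁ + sin φ₂, √((cos φ₁ + Bx)² + By²)) = -56.56541°
λₘ = λ₁ + atan2(By, cos φ₁ + Bx) = -117.14367°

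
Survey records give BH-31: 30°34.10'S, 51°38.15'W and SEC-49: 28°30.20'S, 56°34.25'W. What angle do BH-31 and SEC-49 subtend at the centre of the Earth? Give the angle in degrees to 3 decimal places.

4.764°

BH-31: φ = -30.56833°, λ = -51.63583°
SEC-49: φ = -28.50333°, λ = -56.57083°
Δφ = 2.0650°,  Δλ = -4.9350°
a = sin²(Δφ/2) + cos φ₁ cos φ₂ sin²(Δλ/2) = 0.001727
c = 2·arcsin(√a) = 0.083143 rad = 4.7637°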